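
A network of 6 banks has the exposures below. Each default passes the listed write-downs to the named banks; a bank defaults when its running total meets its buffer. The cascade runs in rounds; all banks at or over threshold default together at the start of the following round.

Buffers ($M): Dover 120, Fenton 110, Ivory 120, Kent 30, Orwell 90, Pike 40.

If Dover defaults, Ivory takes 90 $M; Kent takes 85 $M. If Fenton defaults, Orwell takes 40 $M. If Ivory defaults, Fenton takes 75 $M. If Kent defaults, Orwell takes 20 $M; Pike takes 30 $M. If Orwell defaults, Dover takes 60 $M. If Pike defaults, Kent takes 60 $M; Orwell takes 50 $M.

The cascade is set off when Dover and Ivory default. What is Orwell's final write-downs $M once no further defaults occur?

Round 1 — Dover, Ivory default (initial).
  Fenton: +75 → 75 < 110
  Kent: +85 → 85 ≥ 30
Round 2 — Kent defaults.
  Orwell: +20 → 20 < 90
  Pike: +30 → 30 < 40
No further defaults.

20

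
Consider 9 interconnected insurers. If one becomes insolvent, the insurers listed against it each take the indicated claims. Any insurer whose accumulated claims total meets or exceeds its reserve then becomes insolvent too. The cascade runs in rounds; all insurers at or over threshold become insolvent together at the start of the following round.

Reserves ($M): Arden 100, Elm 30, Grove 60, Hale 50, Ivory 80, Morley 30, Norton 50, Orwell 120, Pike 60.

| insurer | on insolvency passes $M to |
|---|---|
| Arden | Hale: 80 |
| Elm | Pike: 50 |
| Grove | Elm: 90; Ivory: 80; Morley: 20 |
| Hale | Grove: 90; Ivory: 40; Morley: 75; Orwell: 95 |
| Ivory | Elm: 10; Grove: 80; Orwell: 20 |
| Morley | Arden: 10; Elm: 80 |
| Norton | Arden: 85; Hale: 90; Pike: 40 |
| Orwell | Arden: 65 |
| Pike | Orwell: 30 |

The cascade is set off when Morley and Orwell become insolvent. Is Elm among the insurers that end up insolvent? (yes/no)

Round 1 — Morley, Orwell become insolvent (initial).
  Arden: +10+65 → 75 < 100
  Elm: +80 → 80 ≥ 30
Round 2 — Elm becomes insolvent.
  Pike: +50 → 50 < 60
No further insolvencies.

yes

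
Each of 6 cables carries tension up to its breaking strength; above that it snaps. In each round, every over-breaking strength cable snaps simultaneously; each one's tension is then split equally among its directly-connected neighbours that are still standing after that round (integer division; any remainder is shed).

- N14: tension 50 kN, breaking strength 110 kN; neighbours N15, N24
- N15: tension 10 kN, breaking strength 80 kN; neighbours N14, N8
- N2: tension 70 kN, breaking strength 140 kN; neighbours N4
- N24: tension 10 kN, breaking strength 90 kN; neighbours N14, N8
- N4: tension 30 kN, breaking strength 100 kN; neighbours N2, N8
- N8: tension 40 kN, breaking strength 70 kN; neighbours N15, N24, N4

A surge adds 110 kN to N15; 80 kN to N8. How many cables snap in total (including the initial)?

Round 1 — N15 at 120 > 80; N8 at 120 > 70. N15, N8 snap.
  N15 sheds 120 kN to N14: 120 each.
    N14: 50+120 = 170 > 110
  N8 sheds 120 kN to N24, N4: 60 each.
    N24: 10+60 = 70 ≤ 90
    N4: 30+60 = 90 ≤ 100
Round 2 — N14 snaps.
  N14 sheds 170 kN to N24: 170 each.
    N24: 70+170 = 240 > 90
Round 3 — N24 snaps.
  N24 sheds 240 kN: no online neighbours, lost.
No further breaks.

4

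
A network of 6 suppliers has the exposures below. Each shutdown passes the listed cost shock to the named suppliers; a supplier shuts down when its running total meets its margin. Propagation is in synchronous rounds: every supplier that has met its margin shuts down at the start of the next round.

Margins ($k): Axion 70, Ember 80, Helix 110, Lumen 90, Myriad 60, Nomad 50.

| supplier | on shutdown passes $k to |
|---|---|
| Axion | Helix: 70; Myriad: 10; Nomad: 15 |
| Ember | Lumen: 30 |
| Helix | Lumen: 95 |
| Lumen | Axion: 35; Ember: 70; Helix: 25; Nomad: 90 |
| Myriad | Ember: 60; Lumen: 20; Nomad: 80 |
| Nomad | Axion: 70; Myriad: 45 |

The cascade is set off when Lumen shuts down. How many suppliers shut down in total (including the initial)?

Round 1 — Lumen shuts down (initial).
  Axion: +35 → 35 < 70
  Ember: +70 → 70 < 80
  Helix: +25 → 25 < 110
  Nomad: +90 → 90 ≥ 50
Round 2 — Nomad shuts down.
  Axion: +70 → 105 ≥ 70
  Myriad: +45 → 45 < 60
Round 3 — Axion shuts down.
  Helix: +70 → 95 < 110
  Myriad: +10 → 55 < 60
No further shutdowns.

3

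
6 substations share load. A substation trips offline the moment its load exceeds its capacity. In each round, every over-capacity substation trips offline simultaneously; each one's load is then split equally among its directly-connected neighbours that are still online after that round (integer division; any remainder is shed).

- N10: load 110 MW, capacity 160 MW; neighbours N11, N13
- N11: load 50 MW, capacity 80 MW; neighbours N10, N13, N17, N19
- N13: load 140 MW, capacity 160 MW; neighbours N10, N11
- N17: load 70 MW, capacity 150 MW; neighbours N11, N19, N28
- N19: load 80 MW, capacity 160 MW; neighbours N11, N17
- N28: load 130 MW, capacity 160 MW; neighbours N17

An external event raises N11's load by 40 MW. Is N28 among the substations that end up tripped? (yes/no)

Round 1 — N11 at 90 > 80. N11 trips offline.
  N11 sheds 90 MW to N10, N13, N17, N19: 22 each (2 lost).
    N10: 110+22 = 132 ≤ 160
    N13: 140+22 = 162 > 160
    N17: 70+22 = 92 ≤ 150
    N19: 80+22 = 102 ≤ 160
Round 2 — N13 trips offline.
  N13 sheds 162 MW to N10: 162 each.
    N10: 132+162 = 294 > 160
Round 3 — N10 trips offline.
  N10 sheds 294 MW: no online neighbours, lost.
No further trips.

no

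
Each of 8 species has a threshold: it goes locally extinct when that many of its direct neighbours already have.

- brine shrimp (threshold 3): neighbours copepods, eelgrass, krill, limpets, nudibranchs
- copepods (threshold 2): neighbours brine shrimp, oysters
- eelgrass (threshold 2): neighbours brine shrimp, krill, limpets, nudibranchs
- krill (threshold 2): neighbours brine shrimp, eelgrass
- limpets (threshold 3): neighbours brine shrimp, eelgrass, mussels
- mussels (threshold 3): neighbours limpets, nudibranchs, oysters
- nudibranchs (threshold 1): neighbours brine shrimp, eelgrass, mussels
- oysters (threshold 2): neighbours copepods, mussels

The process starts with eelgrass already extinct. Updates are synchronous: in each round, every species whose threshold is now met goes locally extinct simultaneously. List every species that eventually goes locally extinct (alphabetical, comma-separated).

eelgrass, nudibranchs

Round 1 — eelgrass goes locally extinct (initial).
Round 2 — checking thresholds:
  brine shrimp: 1 of 5 neighbours < 3, not yet.
  krill: 1 of 2 neighbours < 2, not yet.
  limpets: 1 of 3 neighbours < 3, not yet.
  nudibranchs: 1 of 3 neighbours ≥ 1, goes locally extinct.
Round 3 — no new extinctions; cascade stops.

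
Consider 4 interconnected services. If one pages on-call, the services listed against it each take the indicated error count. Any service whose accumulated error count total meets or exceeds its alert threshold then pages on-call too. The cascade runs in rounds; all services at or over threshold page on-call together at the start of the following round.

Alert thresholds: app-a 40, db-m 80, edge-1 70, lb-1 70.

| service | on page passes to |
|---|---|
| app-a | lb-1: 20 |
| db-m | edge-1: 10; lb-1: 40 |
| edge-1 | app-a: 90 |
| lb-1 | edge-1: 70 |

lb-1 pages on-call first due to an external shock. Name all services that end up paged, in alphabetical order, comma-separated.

Round 1 — lb-1 pages on-call (initial).
  edge-1: +70 → 70 ≥ 70
Round 2 — edge-1 pages on-call.
  app-a: +90 → 90 ≥ 40
Round 3 — app-a pages on-call.
No further pages.

app-a, edge-1, lb-1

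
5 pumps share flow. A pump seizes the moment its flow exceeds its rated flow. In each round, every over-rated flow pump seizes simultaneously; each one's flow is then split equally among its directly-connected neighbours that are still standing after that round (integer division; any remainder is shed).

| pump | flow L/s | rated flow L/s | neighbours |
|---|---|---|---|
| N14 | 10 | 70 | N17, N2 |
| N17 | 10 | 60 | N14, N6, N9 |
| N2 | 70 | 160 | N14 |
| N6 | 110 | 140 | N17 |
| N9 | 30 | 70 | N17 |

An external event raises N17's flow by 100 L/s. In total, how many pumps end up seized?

Round 1 — N17 at 110 > 60. N17 seizes.
  N17 sheds 110 L/s to N14, N6, N9: 36 each (2 lost).
    N14: 10+36 = 46 ≤ 70
    N6: 110+36 = 146 > 140
    N9: 30+36 = 66 ≤ 70
Round 2 — N6 seizes.
  N6 sheds 146 L/s: no online neighbours, lost.
No further seizures.

2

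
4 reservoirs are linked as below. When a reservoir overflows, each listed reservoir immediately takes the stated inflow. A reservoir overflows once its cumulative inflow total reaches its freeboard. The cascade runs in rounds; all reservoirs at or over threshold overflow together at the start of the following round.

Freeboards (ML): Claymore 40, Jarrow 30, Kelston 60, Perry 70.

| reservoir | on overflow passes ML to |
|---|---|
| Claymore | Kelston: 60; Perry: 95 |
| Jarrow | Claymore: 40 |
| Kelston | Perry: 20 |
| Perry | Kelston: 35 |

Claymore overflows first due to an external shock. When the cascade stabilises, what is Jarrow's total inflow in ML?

0

Round 1 — Claymore overflows (initial).
  Kelston: +60 → 60 ≥ 60
  Perry: +95 → 95 ≥ 70
Round 2 — Kelston, Perry overflow.
No further overflows.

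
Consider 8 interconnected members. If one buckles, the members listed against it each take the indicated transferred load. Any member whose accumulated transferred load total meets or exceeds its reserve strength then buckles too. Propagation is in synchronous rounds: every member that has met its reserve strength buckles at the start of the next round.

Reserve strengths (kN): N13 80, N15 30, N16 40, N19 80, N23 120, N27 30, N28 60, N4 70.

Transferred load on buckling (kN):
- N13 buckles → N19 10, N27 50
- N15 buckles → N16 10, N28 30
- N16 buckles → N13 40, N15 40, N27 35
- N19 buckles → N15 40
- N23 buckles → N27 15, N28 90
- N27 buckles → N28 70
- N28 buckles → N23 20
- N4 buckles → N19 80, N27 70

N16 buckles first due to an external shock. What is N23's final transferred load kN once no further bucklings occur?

20

Round 1 — N16 buckles (initial).
  N13: +40 → 40 < 80
  N15: +40 → 40 ≥ 30
  N27: +35 → 35 ≥ 30
Round 2 — N15, N27 buckle.
  N28: +30+70 → 100 ≥ 60
Round 3 — N28 buckles.
  N23: +20 → 20 < 120
No further bucklings.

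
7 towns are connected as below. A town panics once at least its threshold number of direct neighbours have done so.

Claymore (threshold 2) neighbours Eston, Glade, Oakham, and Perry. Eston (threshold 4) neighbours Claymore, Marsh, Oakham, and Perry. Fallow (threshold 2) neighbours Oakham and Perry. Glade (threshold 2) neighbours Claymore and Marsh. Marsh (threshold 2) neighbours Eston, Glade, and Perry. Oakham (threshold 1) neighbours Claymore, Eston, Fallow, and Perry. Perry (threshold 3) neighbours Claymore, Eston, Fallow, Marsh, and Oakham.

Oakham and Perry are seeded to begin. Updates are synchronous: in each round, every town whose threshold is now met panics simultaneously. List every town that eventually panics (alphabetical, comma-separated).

Claymore, Fallow, Oakham, Perry

Round 1 — Oakham, Perry panic (initial).
Round 2 — checking thresholds:
  Claymore: 2 of 4 neighbours ≥ 2, panics.
  Eston: 2 of 4 neighbours < 4, holds.
  Fallow: 2 of 2 neighbours ≥ 2, panics.
  Marsh: 1 of 3 neighbours < 2, holds.
Round 3 — no new panics; cascade stops.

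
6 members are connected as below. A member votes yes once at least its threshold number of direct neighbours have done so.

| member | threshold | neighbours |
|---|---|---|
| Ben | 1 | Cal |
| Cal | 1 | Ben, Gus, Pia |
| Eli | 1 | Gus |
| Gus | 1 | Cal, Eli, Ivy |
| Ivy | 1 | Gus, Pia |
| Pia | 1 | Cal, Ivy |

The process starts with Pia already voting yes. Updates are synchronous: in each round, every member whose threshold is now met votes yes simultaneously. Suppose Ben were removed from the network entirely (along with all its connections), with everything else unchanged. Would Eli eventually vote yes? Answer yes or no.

With Ben removed:
Round 1 — Pia votes yes (initial).
Round 2 — checking thresholds:
  Cal: 1 of 2 neighbours ≥ 1, votes yes.
  Ivy: 1 of 2 neighbours ≥ 1, votes yes.
Round 3 — checking thresholds:
  Gus: 2 of 3 neighbours ≥ 1, votes yes.
Round 4 — checking thresholds:
  Eli: 1 of 1 neighbours ≥ 1, votes yes.
Round 5 — no new yes votes; cascade stops.

yes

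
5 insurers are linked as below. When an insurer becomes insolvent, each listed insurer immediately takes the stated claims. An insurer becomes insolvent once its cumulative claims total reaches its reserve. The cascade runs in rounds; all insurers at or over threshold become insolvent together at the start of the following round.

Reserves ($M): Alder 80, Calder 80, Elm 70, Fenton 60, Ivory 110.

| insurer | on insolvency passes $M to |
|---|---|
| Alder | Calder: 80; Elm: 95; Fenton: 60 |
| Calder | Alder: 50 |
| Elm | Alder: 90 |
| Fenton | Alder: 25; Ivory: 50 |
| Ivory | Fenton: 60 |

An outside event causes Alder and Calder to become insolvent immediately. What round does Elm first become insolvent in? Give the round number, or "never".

Round 1 — Alder, Calder become insolvent (initial).
  Elm: +95 → 95 ≥ 70
  Fenton: +60 → 60 ≥ 60
Round 2 — Elm, Fenton become insolvent.
  Ivory: +50 → 50 < 110
No further insolvencies.

2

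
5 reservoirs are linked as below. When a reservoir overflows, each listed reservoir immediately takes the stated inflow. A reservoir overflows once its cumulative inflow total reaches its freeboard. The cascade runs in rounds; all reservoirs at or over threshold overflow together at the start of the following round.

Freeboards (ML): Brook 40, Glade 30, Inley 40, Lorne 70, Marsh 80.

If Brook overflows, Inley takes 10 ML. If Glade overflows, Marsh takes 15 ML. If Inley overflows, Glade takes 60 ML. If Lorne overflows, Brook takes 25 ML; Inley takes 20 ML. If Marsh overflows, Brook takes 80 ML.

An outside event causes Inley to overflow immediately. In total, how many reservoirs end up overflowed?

Round 1 — Inley overflows (initial).
  Glade: +60 → 60 ≥ 30
Round 2 — Glade overflows.
  Marsh: +15 → 15 < 80
No further overflows.

2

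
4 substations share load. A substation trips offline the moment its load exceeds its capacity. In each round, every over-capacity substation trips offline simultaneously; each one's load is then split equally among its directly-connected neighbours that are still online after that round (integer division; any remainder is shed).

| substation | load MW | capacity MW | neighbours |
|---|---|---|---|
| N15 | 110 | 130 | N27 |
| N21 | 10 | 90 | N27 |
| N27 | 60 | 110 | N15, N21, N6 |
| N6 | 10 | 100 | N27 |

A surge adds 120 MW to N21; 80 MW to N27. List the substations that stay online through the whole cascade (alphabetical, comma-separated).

Round 1 — N21 at 130 > 90; N27 at 140 > 110. N21, N27 trip offline.
  N21 sheds 130 MW: no online neighbours, lost.
  N27 sheds 140 MW to N15, N6: 70 each.
    N15: 110+70 = 180 > 130
    N6: 10+70 = 80 ≤ 100
Round 2 — N15 trips offline.
  N15 sheds 180 MW: no online neighbours, lost.
No further trips.

N6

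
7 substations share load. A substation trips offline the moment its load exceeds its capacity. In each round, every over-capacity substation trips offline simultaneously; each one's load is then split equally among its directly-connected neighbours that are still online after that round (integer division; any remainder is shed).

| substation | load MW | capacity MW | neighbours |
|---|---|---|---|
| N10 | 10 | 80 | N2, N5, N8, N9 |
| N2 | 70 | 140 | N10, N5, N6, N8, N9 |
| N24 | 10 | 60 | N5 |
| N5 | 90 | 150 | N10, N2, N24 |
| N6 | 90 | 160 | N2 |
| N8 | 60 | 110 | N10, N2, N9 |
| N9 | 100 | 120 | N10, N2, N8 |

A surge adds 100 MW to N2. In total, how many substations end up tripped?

6

Round 1 — N2 at 170 > 140. N2 trips offline.
  N2 sheds 170 MW to N10, N5, N6, N8, N9: 34 each.
    N10: 10+34 = 44 ≤ 80
    N5: 90+34 = 124 ≤ 150
    N6: 90+34 = 124 ≤ 160
    N8: 60+34 = 94 ≤ 110
    N9: 100+34 = 134 > 120
Round 2 — N9 trips offline.
  N9 sheds 134 MW to N10, N8: 67 each.
    N10: 44+67 = 111 > 80
    N8: 94+67 = 161 > 110
Round 3 — N10, N8 trip offline.
  N10 sheds 111 MW to N5: 111 each.
    N5: 124+111 = 235 > 150
  N8 sheds 161 MW: no online neighbours, lost.
Round 4 — N5 trips offline.
  N5 sheds 235 MW to N24: 235 each.
    N24: 10+235 = 245 > 60
Round 5 — N24 trips offline.
  N24 sheds 245 MW: no online neighbours, lost.
No further trips.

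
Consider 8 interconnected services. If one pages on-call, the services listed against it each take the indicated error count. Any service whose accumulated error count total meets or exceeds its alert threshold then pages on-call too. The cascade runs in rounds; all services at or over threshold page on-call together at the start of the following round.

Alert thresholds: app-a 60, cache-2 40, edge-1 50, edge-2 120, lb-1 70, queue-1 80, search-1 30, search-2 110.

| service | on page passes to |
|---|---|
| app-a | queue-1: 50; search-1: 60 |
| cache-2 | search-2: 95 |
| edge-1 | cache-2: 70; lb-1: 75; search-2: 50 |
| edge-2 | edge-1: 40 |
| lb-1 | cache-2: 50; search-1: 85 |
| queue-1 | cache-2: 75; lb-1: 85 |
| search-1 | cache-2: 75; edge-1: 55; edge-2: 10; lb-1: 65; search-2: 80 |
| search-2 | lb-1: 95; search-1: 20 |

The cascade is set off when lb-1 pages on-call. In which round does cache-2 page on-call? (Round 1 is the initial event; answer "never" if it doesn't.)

2

Round 1 — lb-1 pages on-call (initial).
  cache-2: +50 → 50 ≥ 40
  search-1: +85 → 85 ≥ 30
Round 2 — cache-2, search-1 page on-call.
  edge-1: +55 → 55 ≥ 50
  edge-2: +10 → 10 < 120
  search-2: +95+80 → 175 ≥ 110
Round 3 — edge-1, search-2 page on-call.
No further pages.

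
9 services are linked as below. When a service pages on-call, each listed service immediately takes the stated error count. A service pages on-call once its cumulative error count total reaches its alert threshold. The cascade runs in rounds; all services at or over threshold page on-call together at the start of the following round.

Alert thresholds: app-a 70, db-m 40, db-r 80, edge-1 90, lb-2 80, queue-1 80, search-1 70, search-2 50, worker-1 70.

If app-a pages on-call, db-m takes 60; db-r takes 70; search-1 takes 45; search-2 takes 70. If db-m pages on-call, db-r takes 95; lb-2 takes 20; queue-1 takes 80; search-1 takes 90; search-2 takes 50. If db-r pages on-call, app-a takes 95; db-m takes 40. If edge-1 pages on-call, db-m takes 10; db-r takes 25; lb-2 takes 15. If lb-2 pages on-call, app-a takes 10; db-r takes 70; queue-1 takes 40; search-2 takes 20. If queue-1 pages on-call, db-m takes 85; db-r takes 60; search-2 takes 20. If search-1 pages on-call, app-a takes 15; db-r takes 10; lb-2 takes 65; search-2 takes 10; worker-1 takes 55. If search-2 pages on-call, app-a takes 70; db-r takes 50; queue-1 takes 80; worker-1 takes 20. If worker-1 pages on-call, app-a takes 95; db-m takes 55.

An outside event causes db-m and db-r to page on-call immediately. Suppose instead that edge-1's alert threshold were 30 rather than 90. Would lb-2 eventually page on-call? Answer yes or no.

With edge-1's alert threshold at 30:
Round 1 — db-m, db-r page on-call (initial).
  app-a: +95 → 95 ≥ 70
  lb-2: +20 → 20 < 80
  queue-1: +80 → 80 ≥ 80
  search-1: +90 → 90 ≥ 70
  search-2: +50 → 50 ≥ 50
Round 2 — app-a, queue-1, search-1, search-2 page on-call.
  lb-2: +65 → 85 ≥ 80
  worker-1: +55+20 → 75 ≥ 70
Round 3 — lb-2, worker-1 page on-call.
No further pages.

yes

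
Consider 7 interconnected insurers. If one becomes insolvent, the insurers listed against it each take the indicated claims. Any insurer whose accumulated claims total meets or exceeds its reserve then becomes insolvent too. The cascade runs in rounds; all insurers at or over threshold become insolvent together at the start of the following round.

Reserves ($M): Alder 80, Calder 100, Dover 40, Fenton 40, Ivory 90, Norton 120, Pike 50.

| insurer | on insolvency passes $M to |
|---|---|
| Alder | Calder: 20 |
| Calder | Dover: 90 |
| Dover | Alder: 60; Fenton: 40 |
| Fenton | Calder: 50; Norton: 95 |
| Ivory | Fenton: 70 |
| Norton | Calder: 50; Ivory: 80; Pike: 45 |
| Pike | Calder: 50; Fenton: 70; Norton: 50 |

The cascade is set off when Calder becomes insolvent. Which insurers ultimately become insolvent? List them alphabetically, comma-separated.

Calder, Dover, Fenton

Round 1 — Calder becomes insolvent (initial).
  Dover: +90 → 90 ≥ 40
Round 2 — Dover becomes insolvent.
  Alder: +60 → 60 < 80
  Fenton: +40 → 40 ≥ 40
Round 3 — Fenton becomes insolvent.
  Norton: +95 → 95 < 120
No further insolvencies.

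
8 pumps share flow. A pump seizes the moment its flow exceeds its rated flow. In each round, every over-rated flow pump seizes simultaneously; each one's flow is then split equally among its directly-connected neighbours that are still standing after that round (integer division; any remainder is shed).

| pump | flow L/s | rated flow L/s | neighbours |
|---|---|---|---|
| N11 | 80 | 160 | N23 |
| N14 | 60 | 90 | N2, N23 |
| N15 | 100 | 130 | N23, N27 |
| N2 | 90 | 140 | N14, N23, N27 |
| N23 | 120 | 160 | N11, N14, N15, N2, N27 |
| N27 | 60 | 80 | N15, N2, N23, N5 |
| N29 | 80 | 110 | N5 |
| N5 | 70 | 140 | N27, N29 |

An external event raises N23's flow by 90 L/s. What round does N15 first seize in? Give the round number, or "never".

2

Round 1 — N23 at 210 > 160. N23 seizes.
  N23 sheds 210 L/s to N11, N14, N15, N2, N27: 42 each.
    N11: 80+42 = 122 ≤ 160
    N14: 60+42 = 102 > 90
    N15: 100+42 = 142 > 130
    N2: 90+42 = 132 ≤ 140
    N27: 60+42 = 102 > 80
Round 2 — N14, N15, N27 seize.
  N14 sheds 102 L/s to N2: 102 each.
    N2: 132+102 = 234 > 140
  N15 sheds 142 L/s: no online neighbours, lost.
  N27 sheds 102 L/s to N2, N5: 51 each.
    N2: 234+51 = 285 > 140
    N5: 70+51 = 121 ≤ 140
Round 3 — N2 seizes.
  N2 sheds 285 L/s: no online neighbours, lost.
No further seizures.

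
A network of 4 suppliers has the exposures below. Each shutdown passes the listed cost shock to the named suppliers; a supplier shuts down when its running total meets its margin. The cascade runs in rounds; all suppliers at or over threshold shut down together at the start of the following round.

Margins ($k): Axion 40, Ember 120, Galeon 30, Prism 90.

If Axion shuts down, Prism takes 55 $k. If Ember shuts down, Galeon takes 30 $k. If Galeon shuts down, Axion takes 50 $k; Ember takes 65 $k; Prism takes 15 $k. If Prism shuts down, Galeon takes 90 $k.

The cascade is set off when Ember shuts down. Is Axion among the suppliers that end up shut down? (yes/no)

yes

Round 1 — Ember shuts down (initial).
  Galeon: +30 → 30 ≥ 30
Round 2 — Galeon shuts down.
  Axion: +50 → 50 ≥ 40
  Prism: +15 → 15 < 90
Round 3 — Axion shuts down.
  Prism: +55 → 70 < 90
No further shutdowns.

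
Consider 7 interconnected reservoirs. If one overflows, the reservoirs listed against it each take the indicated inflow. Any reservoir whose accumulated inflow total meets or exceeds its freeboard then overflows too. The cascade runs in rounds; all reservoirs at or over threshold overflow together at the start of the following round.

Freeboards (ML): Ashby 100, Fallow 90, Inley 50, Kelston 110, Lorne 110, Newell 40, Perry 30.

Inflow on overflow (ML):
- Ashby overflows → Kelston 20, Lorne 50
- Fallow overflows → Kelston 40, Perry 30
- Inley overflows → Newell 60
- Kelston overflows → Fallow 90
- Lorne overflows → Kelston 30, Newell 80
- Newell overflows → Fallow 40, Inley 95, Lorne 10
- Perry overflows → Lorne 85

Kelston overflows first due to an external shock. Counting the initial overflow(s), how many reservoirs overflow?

3

Round 1 — Kelston overflows (initial).
  Fallow: +90 → 90 ≥ 90
Round 2 — Fallow overflows.
  Perry: +30 → 30 ≥ 30
Round 3 — Perry overflows.
  Lorne: +85 → 85 < 110
No further overflows.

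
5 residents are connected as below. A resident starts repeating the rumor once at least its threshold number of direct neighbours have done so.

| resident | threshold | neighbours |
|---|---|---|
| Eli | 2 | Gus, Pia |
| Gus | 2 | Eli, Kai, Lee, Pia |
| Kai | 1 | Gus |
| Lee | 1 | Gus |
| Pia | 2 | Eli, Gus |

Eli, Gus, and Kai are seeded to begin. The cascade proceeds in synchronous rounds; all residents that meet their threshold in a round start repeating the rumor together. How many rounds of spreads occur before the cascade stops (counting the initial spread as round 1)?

2

Round 1 — Eli, Gus, Kai start repeating the rumor (initial).
Round 2 — checking thresholds:
  Lee: 1 of 1 neighbours ≥ 1, starts repeating the rumor.
  Pia: 2 of 2 neighbours ≥ 2, starts repeating the rumor.
Round 3 — no new spreads; cascade stops.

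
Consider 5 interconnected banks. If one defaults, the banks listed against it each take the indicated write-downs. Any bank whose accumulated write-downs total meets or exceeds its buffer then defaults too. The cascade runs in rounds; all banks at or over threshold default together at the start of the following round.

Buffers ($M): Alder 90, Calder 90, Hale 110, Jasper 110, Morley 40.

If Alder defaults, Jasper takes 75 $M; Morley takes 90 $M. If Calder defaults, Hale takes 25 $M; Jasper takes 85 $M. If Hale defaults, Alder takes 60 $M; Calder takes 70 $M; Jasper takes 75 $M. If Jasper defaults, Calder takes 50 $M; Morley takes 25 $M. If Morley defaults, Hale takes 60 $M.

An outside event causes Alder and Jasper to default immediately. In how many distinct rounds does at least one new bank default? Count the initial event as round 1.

Round 1 — Alder, Jasper default (initial).
  Calder: +50 → 50 < 90
  Morley: +90+25 → 115 ≥ 40
Round 2 — Morley defaults.
  Hale: +60 → 60 < 110
No further defaults.

2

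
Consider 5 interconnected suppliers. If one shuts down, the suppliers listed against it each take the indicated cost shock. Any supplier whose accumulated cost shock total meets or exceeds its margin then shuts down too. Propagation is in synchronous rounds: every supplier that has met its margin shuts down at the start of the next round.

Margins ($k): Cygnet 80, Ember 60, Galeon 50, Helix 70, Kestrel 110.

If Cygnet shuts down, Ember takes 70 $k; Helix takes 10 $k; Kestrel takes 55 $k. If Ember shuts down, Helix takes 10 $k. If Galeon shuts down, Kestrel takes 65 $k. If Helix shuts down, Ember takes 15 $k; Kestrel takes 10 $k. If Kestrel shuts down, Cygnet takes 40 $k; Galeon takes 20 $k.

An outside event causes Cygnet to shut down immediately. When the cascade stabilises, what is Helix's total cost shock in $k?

Round 1 — Cygnet shuts down (initial).
  Ember: +70 → 70 ≥ 60
  Helix: +10 → 10 < 70
  Kestrel: +55 → 55 < 110
Round 2 — Ember shuts down.
  Helix: +10 → 20 < 70
No further shutdowns.

20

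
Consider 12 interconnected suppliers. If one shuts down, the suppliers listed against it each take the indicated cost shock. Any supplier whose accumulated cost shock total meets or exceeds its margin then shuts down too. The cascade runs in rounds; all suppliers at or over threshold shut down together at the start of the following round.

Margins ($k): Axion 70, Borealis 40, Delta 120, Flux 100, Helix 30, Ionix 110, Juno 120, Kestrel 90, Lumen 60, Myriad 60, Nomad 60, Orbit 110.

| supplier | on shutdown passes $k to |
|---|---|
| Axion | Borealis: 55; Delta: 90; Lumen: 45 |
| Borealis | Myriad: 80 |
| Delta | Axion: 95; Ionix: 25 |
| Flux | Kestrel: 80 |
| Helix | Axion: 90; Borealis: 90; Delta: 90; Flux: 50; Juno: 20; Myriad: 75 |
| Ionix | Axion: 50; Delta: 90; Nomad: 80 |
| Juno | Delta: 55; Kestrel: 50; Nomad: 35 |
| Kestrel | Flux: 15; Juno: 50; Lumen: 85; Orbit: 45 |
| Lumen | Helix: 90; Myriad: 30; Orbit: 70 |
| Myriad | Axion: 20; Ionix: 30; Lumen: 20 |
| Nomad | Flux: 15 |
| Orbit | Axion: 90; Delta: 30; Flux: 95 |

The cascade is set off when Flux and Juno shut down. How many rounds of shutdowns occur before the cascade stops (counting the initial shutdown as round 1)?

Round 1 — Flux, Juno shut down (initial).
  Delta: +55 → 55 < 120
  Kestrel: +80+50 → 130 ≥ 90
  Nomad: +35 → 35 < 60
Round 2 — Kestrel shuts down.
  Lumen: +85 → 85 ≥ 60
  Orbit: +45 → 45 < 110
Round 3 — Lumen shuts down.
  Helix: +90 → 90 ≥ 30
  Myriad: +30 → 30 < 60
  Orbit: +70 → 115 ≥ 110
Round 4 — Helix, Orbit shut down.
  Axion: +90+90 → 180 ≥ 70
  Borealis: +90 → 90 ≥ 40
  Delta: +90+30 → 175 ≥ 120
  Myriad: +75 → 105 ≥ 60
Round 5 — Axion, Borealis, Delta, Myriad shut down.
  Ionix: +25+30 → 55 < 110
No further shutdowns.

5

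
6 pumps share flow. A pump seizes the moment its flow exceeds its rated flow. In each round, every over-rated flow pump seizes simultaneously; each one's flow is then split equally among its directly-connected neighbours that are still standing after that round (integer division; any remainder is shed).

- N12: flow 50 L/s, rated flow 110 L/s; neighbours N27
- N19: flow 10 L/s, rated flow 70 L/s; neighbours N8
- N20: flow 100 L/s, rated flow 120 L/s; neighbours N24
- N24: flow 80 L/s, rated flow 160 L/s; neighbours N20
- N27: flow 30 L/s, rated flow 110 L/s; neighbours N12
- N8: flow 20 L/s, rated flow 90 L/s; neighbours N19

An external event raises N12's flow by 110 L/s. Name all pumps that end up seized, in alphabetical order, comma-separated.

N12, N27

Round 1 — N12 at 160 > 110. N12 seizes.
  N12 sheds 160 L/s to N27: 160 each.
    N27: 30+160 = 190 > 110
Round 2 — N27 seizes.
  N27 sheds 190 L/s: no online neighbours, lost.
No further seizures.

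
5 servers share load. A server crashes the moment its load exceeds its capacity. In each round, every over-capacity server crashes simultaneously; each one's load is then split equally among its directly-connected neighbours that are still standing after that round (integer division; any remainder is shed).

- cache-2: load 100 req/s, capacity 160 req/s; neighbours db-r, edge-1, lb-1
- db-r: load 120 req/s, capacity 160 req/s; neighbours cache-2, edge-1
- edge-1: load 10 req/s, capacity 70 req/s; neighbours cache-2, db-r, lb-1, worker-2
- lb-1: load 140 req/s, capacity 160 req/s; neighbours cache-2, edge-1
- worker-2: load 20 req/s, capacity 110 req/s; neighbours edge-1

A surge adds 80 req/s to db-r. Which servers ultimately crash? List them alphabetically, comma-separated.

cache-2, db-r, edge-1, lb-1

Round 1 — db-r at 200 > 160. db-r crashes.
  db-r sheds 200 req/s to cache-2, edge-1: 100 each.
    cache-2: 100+100 = 200 > 160
    edge-1: 10+100 = 110 > 70
Round 2 — cache-2, edge-1 crash.
  cache-2 sheds 200 req/s to lb-1: 200 each.
    lb-1: 140+200 = 340 > 160
  edge-1 sheds 110 req/s to lb-1, worker-2: 55 each.
    lb-1: 340+55 = 395 > 160
    worker-2: 20+55 = 75 ≤ 110
Round 3 — lb-1 crashes.
  lb-1 sheds 395 req/s: no online neighbours, lost.
No further crashes.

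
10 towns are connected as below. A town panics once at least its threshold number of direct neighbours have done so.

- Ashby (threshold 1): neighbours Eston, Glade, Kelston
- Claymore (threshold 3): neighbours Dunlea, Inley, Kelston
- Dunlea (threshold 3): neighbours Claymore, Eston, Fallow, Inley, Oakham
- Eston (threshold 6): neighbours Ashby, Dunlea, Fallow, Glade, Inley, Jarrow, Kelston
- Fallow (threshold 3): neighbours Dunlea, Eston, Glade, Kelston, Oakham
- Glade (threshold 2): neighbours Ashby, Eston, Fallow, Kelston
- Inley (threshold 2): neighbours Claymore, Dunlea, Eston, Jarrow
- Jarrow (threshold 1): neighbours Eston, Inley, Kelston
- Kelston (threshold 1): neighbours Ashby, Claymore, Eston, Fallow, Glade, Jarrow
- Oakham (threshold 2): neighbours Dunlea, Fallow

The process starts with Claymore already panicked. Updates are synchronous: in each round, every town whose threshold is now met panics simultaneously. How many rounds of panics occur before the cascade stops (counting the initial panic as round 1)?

4

Round 1 — Claymore panics (initial).
Round 2 — checking thresholds:
  Dunlea: 1 of 5 neighbours < 3, holds.
  Inley: 1 of 4 neighbours < 2, holds.
  Kelston: 1 of 6 neighbours ≥ 1, panics.
Round 3 — checking thresholds:
  Ashby: 1 of 3 neighbours ≥ 1, panics.
  Dunlea: 1 of 5 neighbours < 3, holds.
  Eston: 1 of 7 neighbours < 6, holds.
  Fallow: 1 of 5 neighbours < 3, holds.
  Glade: 1 of 4 neighbours < 2, holds.
  Inley: 1 of 4 neighbours < 2, holds.
  Jarrow: 1 of 3 neighbours ≥ 1, panics.
Round 4 — checking thresholds:
  Dunlea: 1 of 5 neighbours < 3, holds.
  Eston: 3 of 7 neighbours < 6, holds.
  Fallow: 1 of 5 neighbours < 3, holds.
  Glade: 2 of 4 neighbours ≥ 2, panics.
  Inley: 2 of 4 neighbours ≥ 2, panics.
Round 5 — no new panics; cascade stops.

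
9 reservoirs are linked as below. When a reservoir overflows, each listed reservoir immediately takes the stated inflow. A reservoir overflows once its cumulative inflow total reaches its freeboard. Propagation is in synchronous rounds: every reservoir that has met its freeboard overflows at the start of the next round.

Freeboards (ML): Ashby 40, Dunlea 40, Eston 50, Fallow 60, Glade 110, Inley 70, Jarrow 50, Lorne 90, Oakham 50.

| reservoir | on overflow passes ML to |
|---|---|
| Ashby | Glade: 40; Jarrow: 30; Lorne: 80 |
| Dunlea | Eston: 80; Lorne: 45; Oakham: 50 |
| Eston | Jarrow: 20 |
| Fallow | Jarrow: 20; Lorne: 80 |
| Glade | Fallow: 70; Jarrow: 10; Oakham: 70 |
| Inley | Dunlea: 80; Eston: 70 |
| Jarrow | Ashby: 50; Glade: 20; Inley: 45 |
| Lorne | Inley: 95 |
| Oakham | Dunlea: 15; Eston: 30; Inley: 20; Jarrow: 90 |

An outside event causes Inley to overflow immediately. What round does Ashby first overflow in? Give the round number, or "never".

5

Round 1 — Inley overflows (initial).
  Dunlea: +80 → 80 ≥ 40
  Eston: +70 → 70 ≥ 50
Round 2 — Dunlea, Eston overflow.
  Jarrow: +20 → 20 < 50
  Lorne: +45 → 45 < 90
  Oakham: +50 → 50 ≥ 50
Round 3 — Oakham overflows.
  Jarrow: +90 → 110 ≥ 50
Round 4 — Jarrow overflows.
  Ashby: +50 → 50 ≥ 40
  Glade: +20 → 20 < 110
Round 5 — Ashby overflows.
  Glade: +40 → 60 < 110
  Lorne: +80 → 125 ≥ 90
Round 6 — Lorne overflows.
No further overflows.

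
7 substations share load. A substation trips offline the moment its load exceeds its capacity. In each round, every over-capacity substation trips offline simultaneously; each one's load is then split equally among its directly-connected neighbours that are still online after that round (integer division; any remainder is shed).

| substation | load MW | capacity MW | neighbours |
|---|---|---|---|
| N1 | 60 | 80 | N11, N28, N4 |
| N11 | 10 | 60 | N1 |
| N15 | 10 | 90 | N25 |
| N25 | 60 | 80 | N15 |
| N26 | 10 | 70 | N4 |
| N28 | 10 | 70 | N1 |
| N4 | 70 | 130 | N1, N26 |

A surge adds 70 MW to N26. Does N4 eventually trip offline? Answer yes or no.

Round 1 — N26 at 80 > 70. N26 trips offline.
  N26 sheds 80 MW to N4: 80 each.
    N4: 70+80 = 150 > 130
Round 2 — N4 trips offline.
  N4 sheds 150 MW to N1: 150 each.
    N1: 60+150 = 210 > 80
Round 3 — N1 trips offline.
  N1 sheds 210 MW to N11, N28: 105 each.
    N11: 10+105 = 115 > 60
    N28: 10+105 = 115 > 70
Round 4 — N11, N28 trip offline.
  N11 sheds 115 MW: no online neighbours, lost.
  N28 sheds 115 MW: no online neighbours, lost.
No further trips.

yes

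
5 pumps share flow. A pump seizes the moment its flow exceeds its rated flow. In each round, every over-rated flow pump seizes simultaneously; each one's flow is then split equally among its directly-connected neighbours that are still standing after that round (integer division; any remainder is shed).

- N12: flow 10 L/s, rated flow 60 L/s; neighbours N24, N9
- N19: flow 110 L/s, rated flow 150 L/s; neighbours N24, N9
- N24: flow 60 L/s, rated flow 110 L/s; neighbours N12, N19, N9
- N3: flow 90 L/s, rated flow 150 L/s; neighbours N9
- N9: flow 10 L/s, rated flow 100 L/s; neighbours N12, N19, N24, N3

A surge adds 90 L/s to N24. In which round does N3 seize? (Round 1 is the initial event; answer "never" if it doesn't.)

Round 1 — N24 at 150 > 110. N24 seizes.
  N24 sheds 150 L/s to N12, N19, N9: 50 each.
    N12: 10+50 = 60 ≤ 60
    N19: 110+50 = 160 > 150
    N9: 10+50 = 60 ≤ 100
Round 2 — N19 seizes.
  N19 sheds 160 L/s to N9: 160 each.
    N9: 60+160 = 220 > 100
Round 3 — N9 seizes.
  N9 sheds 220 L/s to N12, N3: 110 each.
    N12: 60+110 = 170 > 60
    N3: 90+110 = 200 > 150
Round 4 — N12, N3 seize.
  N12 sheds 170 L/s: no online neighbours, lost.
  N3 sheds 200 L/s: no online neighbours, lost.
No further seizures.

4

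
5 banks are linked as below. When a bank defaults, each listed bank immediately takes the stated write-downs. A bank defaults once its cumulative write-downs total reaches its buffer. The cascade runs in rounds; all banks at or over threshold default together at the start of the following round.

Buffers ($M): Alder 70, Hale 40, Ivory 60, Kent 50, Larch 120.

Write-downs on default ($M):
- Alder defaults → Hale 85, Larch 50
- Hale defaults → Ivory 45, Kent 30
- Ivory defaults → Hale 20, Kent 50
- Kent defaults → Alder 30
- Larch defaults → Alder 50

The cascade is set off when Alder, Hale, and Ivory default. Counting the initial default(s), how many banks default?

Round 1 — Alder, Hale, Ivory default (initial).
  Kent: +30+50 → 80 ≥ 50
  Larch: +50 → 50 < 120
Round 2 — Kent defaults.
No further defaults.

4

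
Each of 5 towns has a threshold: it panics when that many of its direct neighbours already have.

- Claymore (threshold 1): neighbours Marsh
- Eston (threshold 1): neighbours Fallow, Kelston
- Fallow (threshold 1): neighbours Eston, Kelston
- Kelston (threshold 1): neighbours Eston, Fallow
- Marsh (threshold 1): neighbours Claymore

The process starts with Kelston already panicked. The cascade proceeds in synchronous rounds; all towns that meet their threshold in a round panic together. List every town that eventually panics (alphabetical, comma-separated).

Eston, Fallow, Kelston

Round 1 — Kelston panics (initial).
Round 2 — checking thresholds:
  Eston: 1 of 2 neighbours ≥ 1, panics.
  Fallow: 1 of 2 neighbours ≥ 1, panics.
Round 3 — no new panics; cascade stops.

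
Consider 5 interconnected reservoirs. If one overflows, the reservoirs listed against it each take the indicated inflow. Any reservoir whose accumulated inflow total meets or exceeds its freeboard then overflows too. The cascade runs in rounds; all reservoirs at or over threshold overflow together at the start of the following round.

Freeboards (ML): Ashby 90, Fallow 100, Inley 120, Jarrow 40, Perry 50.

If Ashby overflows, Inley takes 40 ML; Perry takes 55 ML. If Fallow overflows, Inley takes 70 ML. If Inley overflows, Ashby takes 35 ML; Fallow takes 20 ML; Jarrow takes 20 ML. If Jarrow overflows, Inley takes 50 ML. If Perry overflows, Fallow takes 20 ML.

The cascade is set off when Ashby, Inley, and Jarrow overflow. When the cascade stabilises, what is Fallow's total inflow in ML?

40

Round 1 — Ashby, Inley, Jarrow overflow (initial).
  Fallow: +20 → 20 < 100
  Perry: +55 → 55 ≥ 50
Round 2 — Perry overflows.
  Fallow: +20 → 40 < 100
No further overflows.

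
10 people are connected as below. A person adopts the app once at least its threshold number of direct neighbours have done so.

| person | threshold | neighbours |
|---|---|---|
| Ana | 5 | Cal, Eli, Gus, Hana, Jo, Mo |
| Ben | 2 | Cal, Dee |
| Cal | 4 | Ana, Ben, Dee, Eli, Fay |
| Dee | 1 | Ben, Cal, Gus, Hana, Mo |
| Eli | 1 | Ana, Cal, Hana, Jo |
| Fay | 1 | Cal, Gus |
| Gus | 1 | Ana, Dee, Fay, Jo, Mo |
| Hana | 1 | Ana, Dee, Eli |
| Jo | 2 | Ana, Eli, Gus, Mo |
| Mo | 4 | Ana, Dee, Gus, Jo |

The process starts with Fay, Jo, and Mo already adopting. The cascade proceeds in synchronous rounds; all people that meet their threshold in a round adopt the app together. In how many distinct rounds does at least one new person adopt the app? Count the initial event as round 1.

Round 1 — Fay, Jo, Mo adopt the app (initial).
Round 2 — checking thresholds:
  Ana: 2 of 6 neighbours < 5, holds.
  Cal: 1 of 5 neighbours < 4, holds.
  Dee: 1 of 5 neighbours ≥ 1, adopts the app.
  Eli: 1 of 4 neighbours ≥ 1, adopts the app.
  Gus: 3 of 5 neighbours ≥ 1, adopts the app.
Round 3 — checking thresholds:
  Ana: 4 of 6 neighbours < 5, holds.
  Ben: 1 of 2 neighbours < 2, holds.
  Cal: 3 of 5 neighbours < 4, holds.
  Hana: 2 of 3 neighbours ≥ 1, adopts the app.
Round 4 — checking thresholds:
  Ana: 5 of 6 neighbours ≥ 5, adopts the app.
  Ben: 1 of 2 neighbours < 2, holds.
  Cal: 3 of 5 neighbours < 4, holds.
Round 5 — checking thresholds:
  Ben: 1 of 2 neighbours < 2, holds.
  Cal: 4 of 5 neighbours ≥ 4, adopts the app.
Round 6 — checking thresholds:
  Ben: 2 of 2 neighbours ≥ 2, adopts the app.
Round 7 — no new adoptions; cascade stops.

6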